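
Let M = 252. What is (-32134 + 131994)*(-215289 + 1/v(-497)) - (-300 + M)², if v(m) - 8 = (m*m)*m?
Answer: -527852499435865864/24552693 ≈ -2.1499e+10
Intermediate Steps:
v(m) = 8 + m³ (v(m) = 8 + (m*m)*m = 8 + m²*m = 8 + m³)
(-32134 + 131994)*(-215289 + 1/v(-497)) - (-300 + M)² = (-32134 + 131994)*(-215289 + 1/(8 + (-497)³)) - (-300 + 252)² = 99860*(-215289 + 1/(8 - 122763473)) - 1*(-48)² = 99860*(-215289 + 1/(-122763465)) - 1*2304 = 99860*(-215289 - 1/122763465) - 2304 = 99860*(-26429623616386/122763465) - 2304 = -527852442866461192/24552693 - 2304 = -527852499435865864/24552693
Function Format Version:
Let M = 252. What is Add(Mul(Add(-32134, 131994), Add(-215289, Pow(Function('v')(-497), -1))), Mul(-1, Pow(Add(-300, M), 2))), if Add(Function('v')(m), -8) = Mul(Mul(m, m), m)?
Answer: Rational(-527852499435865864, 24552693) ≈ -2.1499e+10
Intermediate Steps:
Function('v')(m) = Add(8, Pow(m, 3)) (Function('v')(m) = Add(8, Mul(Mul(m, m), m)) = Add(8, Mul(Pow(m, 2), m)) = Add(8, Pow(m, 3)))
Add(Mul(Add(-32134, 131994), Add(-215289, Pow(Function('v')(-497), -1))), Mul(-1, Pow(Add(-300, M), 2))) = Add(Mul(Add(-32134, 131994), Add(-215289, Pow(Add(8, Pow(-497, 3)), -1))), Mul(-1, Pow(Add(-300, 252), 2))) = Add(Mul(99860, Add(-215289, Pow(Add(8, -122763473), -1))), Mul(-1, Pow(-48, 2))) = Add(Mul(99860, Add(-215289, Pow(-122763465, -1))), Mul(-1, 2304)) = Add(Mul(99860, Add(-215289, Rational(-1, 122763465))), -2304) = Add(Mul(99860, Rational(-26429623616386, 122763465)), -2304) = Add(Rational(-527852442866461192, 24552693), -2304) = Rational(-527852499435865864, 24552693)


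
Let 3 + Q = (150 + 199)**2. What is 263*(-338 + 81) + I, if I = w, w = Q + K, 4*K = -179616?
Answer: 9303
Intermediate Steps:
K = -44904 (K = (1/4)*(-179616) = -44904)
Q = 121798 (Q = -3 + (150 + 199)**2 = -3 + 349**2 = -3 + 121801 = 121798)
w = 76894 (w = 121798 - 44904 = 76894)
I = 76894
263*(-338 + 81) + I = 263*(-338 + 81) + 76894 = 263*(-257) + 76894 = -67591 + 76894 = 9303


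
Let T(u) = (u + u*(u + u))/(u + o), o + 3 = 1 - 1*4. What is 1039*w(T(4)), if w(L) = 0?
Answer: 0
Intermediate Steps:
o = -6 (o = -3 + (1 - 1*4) = -3 + (1 - 4) = -3 - 3 = -6)
T(u) = (u + 2*u²)/(-6 + u) (T(u) = (u + u*(u + u))/(u - 6) = (u + u*(2*u))/(-6 + u) = (u + 2*u²)/(-6 + u))
1039*w(T(4)) = 1039*0 = 0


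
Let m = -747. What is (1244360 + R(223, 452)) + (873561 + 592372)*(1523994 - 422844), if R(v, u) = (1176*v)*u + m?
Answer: 1614331902659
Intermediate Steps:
R(v, u) = -747 + 1176*u*v (R(v, u) = (1176*v)*u - 747 = 1176*u*v - 747 = -747 + 1176*u*v)
(1244360 + R(223, 452)) + (873561 + 592372)*(1523994 - 422844) = (1244360 + (-747 + 1176*452*223)) + (873561 + 592372)*(1523994 - 422844) = (1244360 + (-747 + 118536096)) + 1465933*1101150 = (1244360 + 118535349) + 1614212122950 = 119779709 + 1614212122950 = 1614331902659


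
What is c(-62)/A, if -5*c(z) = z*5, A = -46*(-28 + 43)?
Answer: -31/345 ≈ -0.089855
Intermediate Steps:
A = -690 (A = -46*15 = -690)
c(z) = -z (c(z) = -z*5/5 = -z)
c(-62)/A = -1*(-62)/(-690) = 62*(-1/690) = -31/345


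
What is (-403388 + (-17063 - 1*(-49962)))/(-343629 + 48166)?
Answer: 52927/42209 ≈ 1.2539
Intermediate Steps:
(-403388 + (-17063 - 1*(-49962)))/(-343629 + 48166) = (-403388 + (-17063 + 49962))/(-295463) = (-403388 + 32899)*(-1/295463) = -370489*(-1/295463) = 52927/42209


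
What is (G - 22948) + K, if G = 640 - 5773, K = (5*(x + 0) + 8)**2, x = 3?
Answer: -27552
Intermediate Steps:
K = 529 (K = (5*(3 + 0) + 8)**2 = (5*3 + 8)**2 = (15 + 8)**2 = 23**2 = 529)
G = -5133
(G - 22948) + K = (-5133 - 22948) + 529 = -28081 + 529 = -27552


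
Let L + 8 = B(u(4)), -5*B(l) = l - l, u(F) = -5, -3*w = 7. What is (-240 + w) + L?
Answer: -751/3 ≈ -250.33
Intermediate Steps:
w = -7/3 (w = -⅓*7 = -7/3 ≈ -2.3333)
B(l) = 0 (B(l) = -(l - l)/5 = -⅕*0 = 0)
L = -8 (L = -8 + 0 = -8)
(-240 + w) + L = (-240 - 7/3) - 8 = -727/3 - 8 = -751/3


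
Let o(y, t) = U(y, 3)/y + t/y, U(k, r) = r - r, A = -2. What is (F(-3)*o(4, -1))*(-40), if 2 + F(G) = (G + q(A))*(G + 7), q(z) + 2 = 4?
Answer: -60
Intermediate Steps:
q(z) = 2 (q(z) = -2 + 4 = 2)
U(k, r) = 0
o(y, t) = t/y (o(y, t) = 0/y + t/y = 0 + t/y = t/y)
F(G) = -2 + (2 + G)*(7 + G) (F(G) = -2 + (G + 2)*(G + 7) = -2 + (2 + G)*(7 + G))
(F(-3)*o(4, -1))*(-40) = ((12 + (-3)² + 9*(-3))*(-1/4))*(-40) = ((12 + 9 - 27)*(-1*¼))*(-40) = -6*(-¼)*(-40) = (3/2)*(-40) = -60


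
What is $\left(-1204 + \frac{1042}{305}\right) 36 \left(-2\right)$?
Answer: $\frac{26364816}{305} \approx 86442.0$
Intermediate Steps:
$\left(-1204 + \frac{1042}{305}\right) 36 \left(-2\right) = \left(-1204 + 1042 \cdot \frac{1}{305}\right) \left(-72\right) = \left(-1204 + \frac{1042}{305}\right) \left(-72\right) = \left(- \frac{366178}{305}\right) \left(-72\right) = \frac{26364816}{305}$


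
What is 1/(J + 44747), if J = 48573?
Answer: 1/93320 ≈ 1.0716e-5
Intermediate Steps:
1/(J + 44747) = 1/(48573 + 44747) = 1/93320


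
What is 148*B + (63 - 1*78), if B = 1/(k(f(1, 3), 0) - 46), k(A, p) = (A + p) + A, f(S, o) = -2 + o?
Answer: -202/11 ≈ -18.364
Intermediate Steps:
k(A, p) = p + 2*A
B = -1/44 (B = 1/((0 + 2*(-2 + 3)) - 46) = 1/((0 + 2*1) - 46) = 1/((0 + 2) - 46) = 1/(2 - 46) = 1/(-44) = -1/44 ≈ -0.022727)
148*B + (63 - 1*78) = 148*(-1/44) + (63 - 1*78) = -37/11 + (63 - 78) = -37/11 - 15 = -202/11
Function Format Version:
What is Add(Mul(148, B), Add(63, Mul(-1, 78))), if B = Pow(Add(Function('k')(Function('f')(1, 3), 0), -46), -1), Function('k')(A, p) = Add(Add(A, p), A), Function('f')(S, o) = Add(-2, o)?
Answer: Rational(-202, 11) ≈ -18.364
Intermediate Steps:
Function('k')(A, p) = Add(p, Mul(2, A))
B = Rational(-1, 44) (B = Pow(Add(Add(0, Mul(2, Add(-2, 3))), -46), -1) = Pow(Add(Add(0, Mul(2, 1)), -46), -1) = Pow(Add(Add(0, 2), -46), -1) = Pow(Add(2, -46), -1) = Pow(-44, -1) = Rational(-1, 44) ≈ -0.022727)
Add(Mul(148, B), Add(63, Mul(-1, 78))) = Add(Mul(148, Rational(-1, 44)), Add(63, Mul(-1, 78))) = Add(Rational(-37, 11), Add(63, -78)) = Add(Rational(-37, 11), -15) = Rational(-202, 11)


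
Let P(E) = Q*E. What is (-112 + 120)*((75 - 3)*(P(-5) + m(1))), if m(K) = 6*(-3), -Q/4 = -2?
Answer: -33408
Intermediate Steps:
Q = 8 (Q = -4*(-2) = 8)
P(E) = 8*E
m(K) = -18
(-112 + 120)*((75 - 3)*(P(-5) + m(1))) = (-112 + 120)*((75 - 3)*(8*(-5) - 18)) = 8*(72*(-40 - 18)) = 8*(72*(-58)) = 8*(-4176) = -33408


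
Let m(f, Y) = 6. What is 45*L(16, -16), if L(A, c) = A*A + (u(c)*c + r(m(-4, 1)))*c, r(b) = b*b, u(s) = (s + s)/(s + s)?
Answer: -2880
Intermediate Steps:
u(s) = 1 (u(s) = (2*s)/((2*s)) = (2*s)*(1/(2*s)) = 1)
r(b) = b**2
L(A, c) = A**2 + c*(36 + c) (L(A, c) = A*A + (1*c + 6**2)*c = A**2 + (c + 36)*c = A**2 + (36 + c)*c = A**2 + c*(36 + c))
45*L(16, -16) = 45*(16**2 + (-16)**2 + 36*(-16)) = 45*(256 + 256 - 576) = 45*(-64) = -2880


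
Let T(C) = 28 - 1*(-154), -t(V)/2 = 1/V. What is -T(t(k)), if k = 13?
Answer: -182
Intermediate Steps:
t(V) = -2/V
T(C) = 182 (T(C) = 28 + 154 = 182)
-T(t(k)) = -1*182 = -182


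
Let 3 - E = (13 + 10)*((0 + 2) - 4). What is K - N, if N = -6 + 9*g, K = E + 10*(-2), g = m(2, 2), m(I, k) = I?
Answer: 17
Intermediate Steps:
g = 2
E = 49 (E = 3 - (13 + 10)*((0 + 2) - 4) = 3 - 23*(2 - 4) = 3 - 23*(-2) = 3 - 1*(-46) = 3 + 46 = 49)
K = 29 (K = 49 + 10*(-2) = 49 - 20 = 29)
N = 12 (N = -6 + 9*2 = -6 + 18 = 12)
K - N = 29 - 1*12 = 29 - 12 = 17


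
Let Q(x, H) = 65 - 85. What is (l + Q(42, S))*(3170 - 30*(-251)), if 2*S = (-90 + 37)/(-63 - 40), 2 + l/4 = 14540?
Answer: 622012400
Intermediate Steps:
l = 58152 (l = -8 + 4*14540 = -8 + 58160 = 58152)
S = 53/206 (S = ((-90 + 37)/(-63 - 40))/2 = (-53/(-103))/2 = (-53*(-1/103))/2 = (½)*(53/103) = 53/206 ≈ 0.25728)
Q(x, H) = -20
(l + Q(42, S))*(3170 - 30*(-251)) = (58152 - 20)*(3170 - 30*(-251)) = 58132*(3170 + 7530) = 58132*10700 = 622012400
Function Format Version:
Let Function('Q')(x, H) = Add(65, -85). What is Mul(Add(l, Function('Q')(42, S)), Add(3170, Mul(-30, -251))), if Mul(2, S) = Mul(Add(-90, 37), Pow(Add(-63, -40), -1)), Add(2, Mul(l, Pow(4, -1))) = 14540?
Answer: 622012400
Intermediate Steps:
l = 58152 (l = Add(-8, Mul(4, 14540)) = Add(-8, 58160) = 58152)
S = Rational(53, 206) (S = Mul(Rational(1, 2), Mul(Add(-90, 37), Pow(Add(-63, -40), -1))) = Mul(Rational(1, 2), Mul(-53, Pow(-103, -1))) = Mul(Rational(1, 2), Mul(-53, Rational(-1, 103))) = Mul(Rational(1, 2), Rational(53, 103)) = Rational(53, 206) ≈ 0.25728)
Function('Q')(x, H) = -20
Mul(Add(l, Function('Q')(42, S)), Add(3170, Mul(-30, -251))) = Mul(Add(58152, -20), Add(3170, Mul(-30, -251))) = Mul(58132, Add(3170, 7530)) = Mul(58132, 10700) = 622012400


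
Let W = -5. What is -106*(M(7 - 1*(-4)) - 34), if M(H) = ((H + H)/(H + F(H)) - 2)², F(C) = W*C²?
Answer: 2306666/729 ≈ 3164.2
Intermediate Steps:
F(C) = -5*C²
M(H) = (-2 + 2*H/(H - 5*H²))² (M(H) = ((H + H)/(H - 5*H²) - 2)² = ((2*H)/(H - 5*H²) - 2)² = (2*H/(H - 5*H²) - 2)² = (-2 + 2*H/(H - 5*H²))²)
-106*(M(7 - 1*(-4)) - 34) = -106*(100*(7 - 1*(-4))²/(-1 + 5*(7 - 1*(-4)))² - 34) = -106*(100*(7 + 4)²/(-1 + 5*(7 + 4))² - 34) = -106*(100*11²/(-1 + 5*11)² - 34) = -106*(100*121/(-1 + 55)² - 34) = -106*(100*121/54² - 34) = -106*(100*121*(1/2916) - 34) = -106*(3025/729 - 34) = -106*(-21761/729) = 2306666/729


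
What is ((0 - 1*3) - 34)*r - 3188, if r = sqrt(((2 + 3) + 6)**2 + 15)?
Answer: -3188 - 74*sqrt(34) ≈ -3619.5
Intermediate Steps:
r = 2*sqrt(34) (r = sqrt((5 + 6)**2 + 15) = sqrt(11**2 + 15) = sqrt(121 + 15) = sqrt(136) = 2*sqrt(34) ≈ 11.662)
((0 - 1*3) - 34)*r - 3188 = ((0 - 1*3) - 34)*(2*sqrt(34)) - 3188 = ((0 - 3) - 34)*(2*sqrt(34)) - 3188 = (-3 - 34)*(2*sqrt(34)) - 3188 = -74*sqrt(34) - 3188 = -3188 - 74*sqrt(34)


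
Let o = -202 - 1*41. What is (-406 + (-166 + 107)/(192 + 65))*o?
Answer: 25369443/257 ≈ 98714.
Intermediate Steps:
o = -243 (o = -202 - 41 = -243)
(-406 + (-166 + 107)/(192 + 65))*o = (-406 + (-166 + 107)/(192 + 65))*(-243) = (-406 - 59/257)*(-243) = -104401/257*(-243) = 25369443/257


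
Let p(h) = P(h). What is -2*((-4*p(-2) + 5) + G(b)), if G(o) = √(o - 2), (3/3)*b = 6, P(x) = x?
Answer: -30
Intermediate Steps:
p(h) = h
b = 6
G(o) = √(-2 + o)
-2*((-4*p(-2) + 5) + G(b)) = -2*((-4*(-2) + 5) + √(-2 + 6)) = -2*((8 + 5) + √4) = -2*(13 + 2) = -2*15 = -30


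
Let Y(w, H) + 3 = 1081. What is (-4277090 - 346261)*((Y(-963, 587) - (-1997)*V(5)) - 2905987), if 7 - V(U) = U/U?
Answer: 13375016938377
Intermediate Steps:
Y(w, H) = 1078 (Y(w, H) = -3 + 1081 = 1078)
V(U) = 6 (V(U) = 7 - U/U = 7 - 1*1 = 7 - 1 = 6)
(-4277090 - 346261)*((Y(-963, 587) - (-1997)*V(5)) - 2905987) = (-4277090 - 346261)*((1078 - (-1997)*6) - 2905987) = -4623351*((1078 - 1*(-11982)) - 2905987) = -4623351*((1078 + 11982) - 2905987) = -4623351*(13060 - 2905987) = -4623351*(-2892927) = 13375016938377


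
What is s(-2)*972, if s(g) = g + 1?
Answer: -972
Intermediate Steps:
s(g) = 1 + g
s(-2)*972 = (1 - 2)*972 = -1*972 = -972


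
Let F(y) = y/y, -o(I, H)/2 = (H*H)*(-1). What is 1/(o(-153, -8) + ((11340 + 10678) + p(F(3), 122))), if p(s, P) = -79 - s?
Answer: 1/22066 ≈ 4.5319e-5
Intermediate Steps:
o(I, H) = 2*H² (o(I, H) = -2*H*H*(-1) = -2*H²*(-1) = -(-2)*H² = 2*H²)
F(y) = 1
1/(o(-153, -8) + ((11340 + 10678) + p(F(3), 122))) = 1/(2*(-8)² + ((11340 + 10678) + (-79 - 1*1))) = 1/(2*64 + (22018 + (-79 - 1))) = 1/(128 + (22018 - 80)) = 1/(128 + 21938) = 1/22066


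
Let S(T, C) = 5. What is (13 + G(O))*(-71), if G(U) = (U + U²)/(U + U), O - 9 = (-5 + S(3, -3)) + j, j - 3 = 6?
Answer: -3195/2 ≈ -1597.5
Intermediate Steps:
j = 9 (j = 3 + 6 = 9)
O = 18 (O = 9 + ((-5 + 5) + 9) = 9 + (0 + 9) = 9 + 9 = 18)
G(U) = (U + U²)/(2*U) (G(U) = (U + U²)/((2*U)) = (U + U²)*(1/(2*U)) = (U + U²)/(2*U))
(13 + G(O))*(-71) = (13 + (½ + (½)*18))*(-71) = (13 + (½ + 9))*(-71) = (13 + 19/2)*(-71) = (45/2)*(-71) = -3195/2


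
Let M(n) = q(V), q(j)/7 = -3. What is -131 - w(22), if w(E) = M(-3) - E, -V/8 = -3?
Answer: -88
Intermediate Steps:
V = 24 (V = -8*(-3) = 24)
q(j) = -21 (q(j) = 7*(-3) = -21)
M(n) = -21
w(E) = -21 - E
-131 - w(22) = -131 - (-21 - 1*22) = -131 - (-21 - 22) = -131 - 1*(-43) = -131 + 43 = -88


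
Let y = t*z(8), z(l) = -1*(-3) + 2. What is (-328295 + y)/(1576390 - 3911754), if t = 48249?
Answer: 43525/1167682 ≈ 0.037275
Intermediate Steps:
z(l) = 5 (z(l) = 3 + 2 = 5)
y = 241245 (y = 48249*5 = 241245)
(-328295 + y)/(1576390 - 3911754) = (-328295 + 241245)/(1576390 - 3911754) = -87050/(-2335364) = -87050*(-1/2335364) = 43525/1167682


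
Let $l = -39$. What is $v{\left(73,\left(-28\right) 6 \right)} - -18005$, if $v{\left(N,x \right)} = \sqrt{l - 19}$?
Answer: $18005 + i \sqrt{58} \approx 18005.0 + 7.6158 i$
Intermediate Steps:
$v{\left(N,x \right)} = i \sqrt{58}$ ($v{\left(N,x \right)} = \sqrt{-39 - 19} = \sqrt{-58} = i \sqrt{58}$)
$v{\left(73,\left(-28\right) 6 \right)} - -18005 = i \sqrt{58} - -18005 = i \sqrt{58} + 18005 = 18005 + i \sqrt{58}$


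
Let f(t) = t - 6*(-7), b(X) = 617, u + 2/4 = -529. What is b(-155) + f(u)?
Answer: 259/2 ≈ 129.50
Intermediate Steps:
u = -1059/2 (u = -½ - 529 = -1059/2 ≈ -529.50)
f(t) = 42 + t (f(t) = t + 42 = 42 + t)
b(-155) + f(u) = 617 + (42 - 1059/2) = 617 - 975/2 = 259/2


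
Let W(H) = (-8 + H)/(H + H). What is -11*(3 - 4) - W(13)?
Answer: 281/26 ≈ 10.808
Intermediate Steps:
W(H) = (-8 + H)/(2*H) (W(H) = (-8 + H)/((2*H)) = (-8 + H)*(1/(2*H)) = (-8 + H)/(2*H))
-11*(3 - 4) - W(13) = -11*(3 - 4) - (-8 + 13)/(2*13) = -11*(-1) - 5/(2*13) = 11 - 1*5/26 = 11 - 5/26 = 281/26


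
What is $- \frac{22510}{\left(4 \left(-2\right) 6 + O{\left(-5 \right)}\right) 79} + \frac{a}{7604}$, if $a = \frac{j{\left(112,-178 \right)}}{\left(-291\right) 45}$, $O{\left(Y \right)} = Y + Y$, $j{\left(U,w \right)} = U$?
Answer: $\frac{280177347577}{57031226145} \approx 4.9127$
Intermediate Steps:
$O{\left(Y \right)} = 2 Y$
$a = - \frac{112}{13095}$ ($a = \frac{112}{\left(-291\right) 45} = \frac{112}{-13095} = 112 \left(- \frac{1}{13095}\right) = - \frac{112}{13095} \approx -0.0085529$)
$- \frac{22510}{\left(4 \left(-2\right) 6 + O{\left(-5 \right)}\right) 79} + \frac{a}{7604} = - \frac{22510}{\left(4 \left(-2\right) 6 + 2 \left(-5\right)\right) 79} - \frac{112}{13095 \cdot 7604} = - \frac{22510}{\left(\left(-8\right) 6 - 10\right) 79} - \frac{28}{24893595} = - \frac{22510}{\left(-48 - 10\right) 79} - \frac{28}{24893595} = - \frac{22510}{\left(-58\right) 79} - \frac{28}{24893595} = - \frac{22510}{-4582} - \frac{28}{24893595} = \left(-22510\right) \left(- \frac{1}{4582}\right) - \frac{28}{24893595} = \frac{11255}{2291} - \frac{28}{24893595} = \frac{280177347577}{57031226145}$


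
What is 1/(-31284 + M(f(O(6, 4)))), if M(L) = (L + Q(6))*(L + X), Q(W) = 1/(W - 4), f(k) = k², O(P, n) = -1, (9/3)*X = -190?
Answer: -2/62755 ≈ -3.1870e-5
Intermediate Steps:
X = -190/3 (X = (⅓)*(-190) = -190/3 ≈ -63.333)
Q(W) = 1/(-4 + W)
M(L) = (½ + L)*(-190/3 + L) (M(L) = (L + 1/(-4 + 6))*(L - 190/3) = (L + 1/2)*(-190/3 + L) = (L + ½)*(-190/3 + L) = (½ + L)*(-190/3 + L))
1/(-31284 + M(f(O(6, 4)))) = 1/(-31284 + (-95/3 + ((-1)²)² - 377/6*(-1)²)) = 1/(-31284 + (-95/3 + 1² - 377/6*1)) = 1/(-31284 + (-95/3 + 1 - 377/6)) = 1/(-31284 - 187/2) = 1/(-62755/2) = -2/62755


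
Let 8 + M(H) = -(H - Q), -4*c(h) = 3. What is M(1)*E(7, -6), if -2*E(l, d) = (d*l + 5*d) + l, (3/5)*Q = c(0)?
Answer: -2665/8 ≈ -333.13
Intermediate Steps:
c(h) = -¾ (c(h) = -¼*3 = -¾)
Q = -5/4 (Q = (5/3)*(-¾) = -5/4 ≈ -1.2500)
E(l, d) = -5*d/2 - l/2 - d*l/2 (E(l, d) = -((d*l + 5*d) + l)/2 = -((5*d + d*l) + l)/2 = -(l + 5*d + d*l)/2 = -5*d/2 - l/2 - d*l/2)
M(H) = -37/4 - H (M(H) = -8 - (H - 1*(-5/4)) = -8 - (H + 5/4) = -8 - (5/4 + H) = -8 + (-5/4 - H) = -37/4 - H)
M(1)*E(7, -6) = (-37/4 - 1*1)*(-5/2*(-6) - ½*7 - ½*(-6)*7) = (-37/4 - 1)*(15 - 7/2 + 21) = -41/4*65/2 = -2665/8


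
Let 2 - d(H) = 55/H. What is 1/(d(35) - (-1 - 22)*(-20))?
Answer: -7/3217 ≈ -0.0021759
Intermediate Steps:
d(H) = 2 - 55/H
1/(d(35) - (-1 - 22)*(-20)) = 1/((2 - 55/35) - (-1 - 22)*(-20)) = 1/((2 - 55*1/35) - (-23)*(-20)) = 1/((2 - 11/7) - 1*460) = 1/(3/7 - 460) = 1/(-3217/7) = -7/3217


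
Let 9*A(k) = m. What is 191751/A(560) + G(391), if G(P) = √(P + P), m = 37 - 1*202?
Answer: -575253/55 + √782 ≈ -10431.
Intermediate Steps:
m = -165 (m = 37 - 202 = -165)
A(k) = -55/3 (A(k) = (⅑)*(-165) = -55/3)
G(P) = √2*√P (G(P) = √(2*P) = √2*√P)
191751/A(560) + G(391) = 191751/(-55/3) + √2*√391 = 191751*(-3/55) + √782 = -575253/55 + √782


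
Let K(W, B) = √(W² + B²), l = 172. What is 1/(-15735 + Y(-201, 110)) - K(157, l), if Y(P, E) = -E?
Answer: -1/15845 - √54233 ≈ -232.88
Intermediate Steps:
K(W, B) = √(B² + W²)
1/(-15735 + Y(-201, 110)) - K(157, l) = 1/(-15735 - 1*110) - √(172² + 157²) = 1/(-15735 - 110) - √(29584 + 24649) = 1/(-15845) - √54233 = -1/15845 - √54233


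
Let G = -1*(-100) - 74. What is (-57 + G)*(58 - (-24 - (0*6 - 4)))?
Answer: -2418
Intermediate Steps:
G = 26 (G = 100 - 74 = 26)
(-57 + G)*(58 - (-24 - (0*6 - 4))) = (-57 + 26)*(58 - (-24 - (0*6 - 4))) = -31*(58 - (-24 - (0 - 4))) = -31*(58 - (-24 - 1*(-4))) = -31*(58 - (-24 + 4)) = -31*(58 - 1*(-20)) = -31*(58 + 20) = -31*78 = -2418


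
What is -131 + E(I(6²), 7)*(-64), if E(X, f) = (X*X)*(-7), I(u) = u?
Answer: 580477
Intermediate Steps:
E(X, f) = -7*X² (E(X, f) = X²*(-7) = -7*X²)
-131 + E(I(6²), 7)*(-64) = -131 - 7*(6²)²*(-64) = -131 - 7*36²*(-64) = -131 - 7*1296*(-64) = -131 - 9072*(-64) = -131 + 580608 = 580477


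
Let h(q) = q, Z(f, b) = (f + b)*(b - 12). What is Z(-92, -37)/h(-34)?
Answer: -6321/34 ≈ -185.91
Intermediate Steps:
Z(f, b) = (-12 + b)*(b + f) (Z(f, b) = (b + f)*(-12 + b) = (-12 + b)*(b + f))
Z(-92, -37)/h(-34) = ((-37)² - 12*(-37) - 12*(-92) - 37*(-92))/(-34) = (1369 + 444 + 1104 + 3404)*(-1/34) = 6321*(-1/34) = -6321/34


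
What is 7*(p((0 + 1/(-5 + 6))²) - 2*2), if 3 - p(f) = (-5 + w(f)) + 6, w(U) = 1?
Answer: -21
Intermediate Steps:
p(f) = 1 (p(f) = 3 - ((-5 + 1) + 6) = 3 - (-4 + 6) = 3 - 1*2 = 3 - 2 = 1)
7*(p((0 + 1/(-5 + 6))²) - 2*2) = 7*(1 - 2*2) = 7*(1 - 4) = 7*(-3) = -21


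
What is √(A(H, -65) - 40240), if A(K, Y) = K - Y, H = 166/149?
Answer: 3*I*√99100049/149 ≈ 200.43*I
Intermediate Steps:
H = 166/149 (H = 166*(1/149) = 166/149 ≈ 1.1141)
√(A(H, -65) - 40240) = √((166/149 - 1*(-65)) - 40240) = √((166/149 + 65) - 40240) = √(9851/149 - 40240) = √(-5985909/149) = 3*I*√99100049/149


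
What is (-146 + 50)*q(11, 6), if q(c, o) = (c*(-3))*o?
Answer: 19008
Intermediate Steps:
q(c, o) = -3*c*o (q(c, o) = (-3*c)*o = -3*c*o)
(-146 + 50)*q(11, 6) = (-146 + 50)*(-3*11*6) = -96*(-198) = 19008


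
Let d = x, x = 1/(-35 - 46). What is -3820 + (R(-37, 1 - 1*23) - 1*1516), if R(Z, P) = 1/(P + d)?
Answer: -9514169/1783 ≈ -5336.0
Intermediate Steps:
x = -1/81 (x = 1/(-81) = -1/81 ≈ -0.012346)
d = -1/81 ≈ -0.012346
R(Z, P) = 1/(-1/81 + P) (R(Z, P) = 1/(P - 1/81) = 1/(-1/81 + P))
-3820 + (R(-37, 1 - 1*23) - 1*1516) = -3820 + (81/(-1 + 81*(1 - 1*23)) - 1*1516) = -3820 + (81/(-1 + 81*(1 - 23)) - 1516) = -3820 + (81/(-1 + 81*(-22)) - 1516) = -3820 + (81/(-1 - 1782) - 1516) = -3820 + (81/(-1783) - 1516) = -3820 + (81*(-1/1783) - 1516) = -3820 + (-81/1783 - 1516) = -3820 - 2703109/1783 = -9514169/1783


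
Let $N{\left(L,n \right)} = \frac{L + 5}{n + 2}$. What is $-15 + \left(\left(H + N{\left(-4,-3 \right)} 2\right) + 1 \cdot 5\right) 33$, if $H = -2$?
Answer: $18$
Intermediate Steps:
$N{\left(L,n \right)} = \frac{5 + L}{2 + n}$
$-15 + \left(\left(H + N{\left(-4,-3 \right)} 2\right) + 1 \cdot 5\right) 33 = -15 + \left(\left(-2 + \frac{5 - 4}{2 - 3} \cdot 2\right) + 1 \cdot 5\right) 33 = -15 + \left(\left(-2 + \frac{1}{-1} \cdot 1 \cdot 2\right) + 5\right) 33 = -15 + \left(\left(-2 + \left(-1\right) 1 \cdot 2\right) + 5\right) 33 = -15 + \left(\left(-2 - 2\right) + 5\right) 33 = -15 + \left(-4 + 5\right) 33 = -15 + 1 \cdot 33 = -15 + 33 = 18$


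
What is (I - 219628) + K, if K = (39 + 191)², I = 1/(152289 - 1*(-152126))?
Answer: -50754504119/304415 ≈ -1.6673e+5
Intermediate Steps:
I = 1/304415 (I = 1/(152289 + 152126) = 1/304415 ≈ 3.2850e-6)
K = 52900 (K = 230² = 52900)
(I - 219628) + K = (1/304415 - 219628) + 52900 = -66858057619/304415 + 52900 = -50754504119/304415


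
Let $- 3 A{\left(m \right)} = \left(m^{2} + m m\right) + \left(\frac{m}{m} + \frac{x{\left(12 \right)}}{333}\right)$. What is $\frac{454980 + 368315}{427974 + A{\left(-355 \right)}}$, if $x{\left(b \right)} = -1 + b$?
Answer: $\frac{822471705}{343613032} \approx 2.3936$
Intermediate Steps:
$A{\left(m \right)} = - \frac{344}{999} - \frac{2 m^{2}}{3}$ ($A{\left(m \right)} = - \frac{\left(m^{2} + m m\right) + \left(\frac{m}{m} + \frac{-1 + 12}{333}\right)}{3} = - \frac{\left(m^{2} + m^{2}\right) + \left(1 + 11 \cdot \frac{1}{333}\right)}{3} = - \frac{2 m^{2} + \left(1 + \frac{11}{333}\right)}{3} = - \frac{2 m^{2} + \frac{344}{333}}{3} = - \frac{\frac{344}{333} + 2 m^{2}}{3} = - \frac{344}{999} - \frac{2 m^{2}}{3}$)
$\frac{454980 + 368315}{427974 + A{\left(-355 \right)}} = \frac{454980 + 368315}{427974 - \left(\frac{344}{999} + \frac{2 \left(-355\right)^{2}}{3}\right)} = \frac{823295}{427974 - \frac{83932994}{999}} = \frac{823295}{\frac{343613032}{999}} = 823295 \cdot \frac{999}{343613032} = \frac{822471705}{343613032}$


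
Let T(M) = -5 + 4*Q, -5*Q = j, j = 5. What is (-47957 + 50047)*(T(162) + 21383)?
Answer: 44671660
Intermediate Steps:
Q = -1 (Q = -⅕*5 = -1)
T(M) = -9 (T(M) = -5 + 4*(-1) = -5 - 4 = -9)
(-47957 + 50047)*(T(162) + 21383) = (-47957 + 50047)*(-9 + 21383) = 2090*21374 = 44671660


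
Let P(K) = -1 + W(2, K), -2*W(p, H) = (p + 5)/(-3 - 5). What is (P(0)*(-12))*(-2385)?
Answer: -64395/4 ≈ -16099.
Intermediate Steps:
W(p, H) = 5/16 + p/16 (W(p, H) = -(p + 5)/(2*(-3 - 5)) = -(5 + p)/(2*(-8)) = -(5 + p)*(-1)/(2*8) = -(-5/8 - p/8)/2 = 5/16 + p/16)
P(K) = -9/16 (P(K) = -1 + (5/16 + (1/16)*2) = -1 + (5/16 + 1/8) = -1 + 7/16 = -9/16)
(P(0)*(-12))*(-2385) = -9/16*(-12)*(-2385) = (27/4)*(-2385) = -64395/4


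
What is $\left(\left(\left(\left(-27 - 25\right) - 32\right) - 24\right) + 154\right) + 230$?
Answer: $276$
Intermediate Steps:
$\left(\left(\left(\left(-27 - 25\right) - 32\right) - 24\right) + 154\right) + 230 = \left(\left(\left(-52 - 32\right) - 24\right) + 154\right) + 230 = \left(\left(-84 - 24\right) + 154\right) + 230 = \left(-108 + 154\right) + 230 = 46 + 230 = 276$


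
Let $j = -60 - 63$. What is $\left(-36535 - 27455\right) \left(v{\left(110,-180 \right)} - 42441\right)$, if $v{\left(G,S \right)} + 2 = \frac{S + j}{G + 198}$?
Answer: $\frac{418262540265}{154} \approx 2.716 \cdot 10^{9}$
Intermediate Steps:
$j = -123$ ($j = -60 - 63 = -123$)
$v{\left(G,S \right)} = -2 + \frac{-123 + S}{198 + G}$ ($v{\left(G,S \right)} = -2 + \frac{S - 123}{G + 198} = -2 + \frac{-123 + S}{198 + G}$)
$\left(-36535 - 27455\right) \left(v{\left(110,-180 \right)} - 42441\right) = \left(-36535 - 27455\right) \left(\frac{-519 - 180 - 220}{198 + 110} - 42441\right) = - 63990 \left(\frac{-519 - 180 - 220}{308} - 42441\right) = - 63990 \left(\frac{1}{308} \left(-919\right) - 42441\right) = - 63990 \left(- \frac{919}{308} - 42441\right) = \left(-63990\right) \left(- \frac{13072747}{308}\right) = \frac{418262540265}{154}$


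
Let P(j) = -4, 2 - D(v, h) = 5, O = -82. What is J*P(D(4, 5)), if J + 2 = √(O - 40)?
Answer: 8 - 4*I*√122 ≈ 8.0 - 44.181*I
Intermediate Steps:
D(v, h) = -3 (D(v, h) = 2 - 1*5 = 2 - 5 = -3)
J = -2 + I*√122 (J = -2 + √(-82 - 40) = -2 + √(-122) = -2 + I*√122 ≈ -2.0 + 11.045*I)
J*P(D(4, 5)) = (-2 + I*√122)*(-4) = 8 - 4*I*√122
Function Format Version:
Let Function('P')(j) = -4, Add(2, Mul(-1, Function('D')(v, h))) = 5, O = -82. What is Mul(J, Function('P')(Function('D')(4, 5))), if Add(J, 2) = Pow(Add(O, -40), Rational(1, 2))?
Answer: Add(8, Mul(-4, I, Pow(122, Rational(1, 2)))) ≈ Add(8.0000, Mul(-44.181, I))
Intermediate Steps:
Function('D')(v, h) = -3 (Function('D')(v, h) = Add(2, Mul(-1, 5)) = Add(2, -5) = -3)
J = Add(-2, Mul(I, Pow(122, Rational(1, 2)))) (J = Add(-2, Pow(Add(-82, -40), Rational(1, 2))) = Add(-2, Pow(-122, Rational(1, 2))) = Add(-2, Mul(I, Pow(122, Rational(1, 2)))) ≈ Add(-2.0000, Mul(11.045, I)))
Mul(J, Function('P')(Function('D')(4, 5))) = Mul(Add(-2, Mul(I, Pow(122, Rational(1, 2)))), -4) = Add(8, Mul(-4, I, Pow(122, Rational(1, 2))))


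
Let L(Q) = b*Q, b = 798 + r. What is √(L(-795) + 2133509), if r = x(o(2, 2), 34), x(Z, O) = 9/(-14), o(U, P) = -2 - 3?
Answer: √293923574/14 ≈ 1224.6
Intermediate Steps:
o(U, P) = -5
x(Z, O) = -9/14 (x(Z, O) = 9*(-1/14) = -9/14)
r = -9/14 ≈ -0.64286
b = 11163/14 (b = 798 - 9/14 = 11163/14 ≈ 797.36)
L(Q) = 11163*Q/14
√(L(-795) + 2133509) = √((11163/14)*(-795) + 2133509) = √(-8874585/14 + 2133509) = √(20994541/14) = √293923574/14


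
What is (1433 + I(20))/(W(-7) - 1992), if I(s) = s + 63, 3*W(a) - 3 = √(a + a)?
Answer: -27165204/35676743 - 4548*I*√14/35676743 ≈ -0.76143 - 0.00047698*I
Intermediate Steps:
W(a) = 1 + √2*√a/3 (W(a) = 1 + √(a + a)/3 = 1 + √(2*a)/3 = 1 + (√2*√a)/3 = 1 + √2*√a/3)
I(s) = 63 + s
(1433 + I(20))/(W(-7) - 1992) = (1433 + (63 + 20))/((1 + √2*√(-7)/3) - 1992) = (1433 + 83)/((1 + √2*(I*√7)/3) - 1992) = 1516/((1 + I*√14/3) - 1992) = 1516/(-1991 + I*√14/3)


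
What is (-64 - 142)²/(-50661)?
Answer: -42436/50661 ≈ -0.83765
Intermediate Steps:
(-64 - 142)²/(-50661) = (-206)²*(-1/50661) = 42436*(-1/50661) = -42436/50661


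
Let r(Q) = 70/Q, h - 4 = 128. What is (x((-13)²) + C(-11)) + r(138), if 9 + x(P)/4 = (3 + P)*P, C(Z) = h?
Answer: 8029427/69 ≈ 1.1637e+5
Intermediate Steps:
h = 132 (h = 4 + 128 = 132)
C(Z) = 132
x(P) = -36 + 4*P*(3 + P) (x(P) = -36 + 4*((3 + P)*P) = -36 + 4*(P*(3 + P)) = -36 + 4*P*(3 + P))
(x((-13)²) + C(-11)) + r(138) = ((-36 + 4*((-13)²)² + 12*(-13)²) + 132) + 70/138 = ((-36 + 4*169² + 12*169) + 132) + 70*(1/138) = ((-36 + 4*28561 + 2028) + 132) + 35/69 = ((-36 + 114244 + 2028) + 132) + 35/69 = (116236 + 132) + 35/69 = 116368 + 35/69 = 8029427/69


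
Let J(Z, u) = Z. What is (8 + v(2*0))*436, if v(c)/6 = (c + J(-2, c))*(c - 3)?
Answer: 19184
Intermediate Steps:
v(c) = 6*(-3 + c)*(-2 + c) (v(c) = 6*((c - 2)*(c - 3)) = 6*((-2 + c)*(-3 + c)) = 6*((-3 + c)*(-2 + c)) = 6*(-3 + c)*(-2 + c))
(8 + v(2*0))*436 = (8 + (36 - 60*0 + 6*(2*0)²))*436 = (8 + (36 - 30*0 + 6*0²))*436 = (8 + (36 + 0 + 6*0))*436 = (8 + (36 + 0 + 0))*436 = (8 + 36)*436 = 44*436 = 19184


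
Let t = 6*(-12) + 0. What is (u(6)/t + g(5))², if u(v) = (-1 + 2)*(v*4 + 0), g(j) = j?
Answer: 196/9 ≈ 21.778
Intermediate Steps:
u(v) = 4*v (u(v) = 1*(4*v + 0) = 1*(4*v) = 4*v)
t = -72 (t = -72 + 0 = -72)
(u(6)/t + g(5))² = ((4*6)/(-72) + 5)² = (24*(-1/72) + 5)² = (-⅓ + 5)² = (14/3)² = 196/9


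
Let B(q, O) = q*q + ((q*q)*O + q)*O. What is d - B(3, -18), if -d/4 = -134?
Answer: -2335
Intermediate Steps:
d = 536 (d = -4*(-134) = 536)
B(q, O) = q**2 + O*(q + O*q**2) (B(q, O) = q**2 + (q**2*O + q)*O = q**2 + (O*q**2 + q)*O = q**2 + (q + O*q**2)*O = q**2 + O*(q + O*q**2))
d - B(3, -18) = 536 - 3*(-18 + 3 + 3*(-18)**2) = 536 - 3*(-18 + 3 + 3*324) = 536 - 3*(-18 + 3 + 972) = 536 - 3*957 = 536 - 1*2871 = 536 - 2871 = -2335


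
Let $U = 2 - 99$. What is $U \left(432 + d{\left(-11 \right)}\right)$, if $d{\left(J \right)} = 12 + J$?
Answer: $-42001$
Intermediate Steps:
$U = -97$ ($U = 2 - 99 = -97$)
$U \left(432 + d{\left(-11 \right)}\right) = - 97 \left(432 + \left(12 - 11\right)\right) = - 97 \left(432 + 1\right) = \left(-97\right) 433 = -42001$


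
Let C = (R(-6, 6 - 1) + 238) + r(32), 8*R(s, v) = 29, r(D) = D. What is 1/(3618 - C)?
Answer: 8/26755 ≈ 0.00029901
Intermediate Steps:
R(s, v) = 29/8 (R(s, v) = (⅛)*29 = 29/8)
C = 2189/8 (C = (29/8 + 238) + 32 = 1933/8 + 32 = 2189/8 ≈ 273.63)
1/(3618 - C) = 1/(3618 - 1*2189/8) = 1/(3618 - 2189/8) = 1/(26755/8) = 8/26755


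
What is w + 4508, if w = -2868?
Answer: 1640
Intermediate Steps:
w + 4508 = -2868 + 4508 = 1640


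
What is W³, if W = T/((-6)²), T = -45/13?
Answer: -125/140608 ≈ -0.00088900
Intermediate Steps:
T = -45/13 (T = -45*1/13 = -45/13 ≈ -3.4615)
W = -5/52 (W = -45/(13*((-6)²)) = -45/13/36 = -45/13*1/36 = -5/52 ≈ -0.096154)
W³ = (-5/52)³ = -125/140608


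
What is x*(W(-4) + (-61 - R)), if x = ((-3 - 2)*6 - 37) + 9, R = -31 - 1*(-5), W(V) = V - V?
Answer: 2030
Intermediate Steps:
W(V) = 0
R = -26 (R = -31 + 5 = -26)
x = -58 (x = (-5*6 - 37) + 9 = (-30 - 37) + 9 = -67 + 9 = -58)
x*(W(-4) + (-61 - R)) = -58*(0 + (-61 - 1*(-26))) = -58*(0 + (-61 + 26)) = -58*(0 - 35) = -58*(-35) = 2030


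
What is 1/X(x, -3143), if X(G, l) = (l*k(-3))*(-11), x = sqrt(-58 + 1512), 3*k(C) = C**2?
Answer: 1/103719 ≈ 9.6414e-6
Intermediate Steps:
k(C) = C**2/3
x = sqrt(1454) ≈ 38.131
X(G, l) = -33*l (X(G, l) = (l*((1/3)*(-3)**2))*(-11) = (l*((1/3)*9))*(-11) = (l*3)*(-11) = (3*l)*(-11) = -33*l)
1/X(x, -3143) = 1/(-33*(-3143)) = 1/103719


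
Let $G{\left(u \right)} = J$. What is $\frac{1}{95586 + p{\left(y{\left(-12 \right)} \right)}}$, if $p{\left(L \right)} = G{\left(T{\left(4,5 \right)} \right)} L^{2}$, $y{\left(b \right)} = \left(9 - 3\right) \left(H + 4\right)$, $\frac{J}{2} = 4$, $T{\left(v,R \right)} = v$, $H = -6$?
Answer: $\frac{1}{96738} \approx 1.0337 \cdot 10^{-5}$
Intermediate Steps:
$J = 8$ ($J = 2 \cdot 4 = 8$)
$G{\left(u \right)} = 8$
$y{\left(b \right)} = -12$ ($y{\left(b \right)} = \left(9 - 3\right) \left(-6 + 4\right) = 6 \left(-2\right) = -12$)
$p{\left(L \right)} = 8 L^{2}$
$\frac{1}{95586 + p{\left(y{\left(-12 \right)} \right)}} = \frac{1}{95586 + 8 \left(-12\right)^{2}} = \frac{1}{95586 + 8 \cdot 144} = \frac{1}{95586 + 1152} = \frac{1}{96738}$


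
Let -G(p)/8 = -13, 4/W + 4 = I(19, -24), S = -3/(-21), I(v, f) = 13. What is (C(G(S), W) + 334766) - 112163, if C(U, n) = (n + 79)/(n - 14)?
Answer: 27156851/122 ≈ 2.2260e+5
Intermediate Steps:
S = ⅐ (S = -3*(-1/21) = ⅐ ≈ 0.14286)
W = 4/9 (W = 4/(-4 + 13) = 4/9 ≈ 0.44444)
G(p) = 104 (G(p) = -8*(-13) = 104)
C(U, n) = (79 + n)/(-14 + n)
(C(G(S), W) + 334766) - 112163 = ((79 + 4/9)/(-14 + 4/9) + 334766) - 112163 = ((715/9)/(-122/9) + 334766) - 112163 = (-9/122*715/9 + 334766) - 112163 = (-715/122 + 334766) - 112163 = 40840737/122 - 112163 = 27156851/122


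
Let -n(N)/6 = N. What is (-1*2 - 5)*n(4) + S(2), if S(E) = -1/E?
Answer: 335/2 ≈ 167.50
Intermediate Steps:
n(N) = -6*N
(-1*2 - 5)*n(4) + S(2) = (-1*2 - 5)*(-6*4) - 1/2 = (-2 - 5)*(-24) - 1*½ = -7*(-24) - ½ = 168 - ½ = 335/2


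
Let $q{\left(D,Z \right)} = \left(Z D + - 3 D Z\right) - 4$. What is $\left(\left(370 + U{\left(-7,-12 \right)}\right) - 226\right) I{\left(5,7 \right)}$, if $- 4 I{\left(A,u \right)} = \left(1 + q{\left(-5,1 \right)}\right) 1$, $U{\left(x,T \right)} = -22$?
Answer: $- \frac{427}{2} \approx -213.5$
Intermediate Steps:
$q{\left(D,Z \right)} = -4 - 2 D Z$ ($q{\left(D,Z \right)} = \left(D Z - 3 D Z\right) - 4 = - 2 D Z - 4 = -4 - 2 D Z$)
$I{\left(A,u \right)} = - \frac{7}{4}$ ($I{\left(A,u \right)} = - \frac{\left(1 - \left(4 - 10\right)\right) 1}{4} = - \frac{\left(1 + \left(-4 + 10\right)\right) 1}{4} = - \frac{\left(1 + 6\right) 1}{4} = - \frac{7 \cdot 1}{4} = \left(- \frac{1}{4}\right) 7 = - \frac{7}{4}$)
$\left(\left(370 + U{\left(-7,-12 \right)}\right) - 226\right) I{\left(5,7 \right)} = \left(\left(370 - 22\right) - 226\right) \left(- \frac{7}{4}\right) = \left(348 - 226\right) \left(- \frac{7}{4}\right) = 122 \left(- \frac{7}{4}\right) = - \frac{427}{2}$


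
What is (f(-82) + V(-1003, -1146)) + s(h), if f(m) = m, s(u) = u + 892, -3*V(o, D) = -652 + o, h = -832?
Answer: 1589/3 ≈ 529.67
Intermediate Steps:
V(o, D) = 652/3 - o/3 (V(o, D) = -(-652 + o)/3 = 652/3 - o/3)
s(u) = 892 + u
(f(-82) + V(-1003, -1146)) + s(h) = (-82 + (652/3 - ⅓*(-1003))) + (892 - 832) = (-82 + (652/3 + 1003/3)) + 60 = (-82 + 1655/3) + 60 = 1409/3 + 60 = 1589/3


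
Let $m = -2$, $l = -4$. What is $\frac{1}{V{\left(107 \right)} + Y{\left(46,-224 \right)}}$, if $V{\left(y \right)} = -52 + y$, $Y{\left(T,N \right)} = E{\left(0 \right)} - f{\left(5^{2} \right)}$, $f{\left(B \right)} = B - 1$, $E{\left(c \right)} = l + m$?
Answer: $\frac{1}{25} \approx 0.04$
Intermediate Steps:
$E{\left(c \right)} = -6$ ($E{\left(c \right)} = -4 - 2 = -6$)
$f{\left(B \right)} = -1 + B$
$Y{\left(T,N \right)} = -30$ ($Y{\left(T,N \right)} = -6 - \left(-1 + 5^{2}\right) = -6 - \left(-1 + 25\right) = -6 - 24 = -30$)
$\frac{1}{V{\left(107 \right)} + Y{\left(46,-224 \right)}} = \frac{1}{\left(-52 + 107\right) - 30} = \frac{1}{55 - 30} = \frac{1}{25}$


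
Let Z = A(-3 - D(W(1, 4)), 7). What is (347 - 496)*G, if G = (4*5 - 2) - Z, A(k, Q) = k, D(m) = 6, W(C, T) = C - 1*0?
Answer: -4023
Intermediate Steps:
W(C, T) = C (W(C, T) = C + 0 = C)
Z = -9 (Z = -3 - 1*6 = -3 - 6 = -9)
G = 27 (G = (4*5 - 2) - 1*(-9) = (20 - 2) + 9 = 18 + 9 = 27)
(347 - 496)*G = (347 - 496)*27 = -149*27 = -4023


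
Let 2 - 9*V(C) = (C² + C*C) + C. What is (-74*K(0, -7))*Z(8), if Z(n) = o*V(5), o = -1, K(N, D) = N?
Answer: 0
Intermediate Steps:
V(C) = 2/9 - 2*C²/9 - C/9 (V(C) = 2/9 - ((C² + C*C) + C)/9 = 2/9 - ((C² + C²) + C)/9 = 2/9 - (2*C² + C)/9 = 2/9 - (C + 2*C²)/9 = 2/9 + (-2*C²/9 - C/9) = 2/9 - 2*C²/9 - C/9)
Z(n) = 53/9 (Z(n) = -(2/9 - 2/9*5² - ⅑*5) = -(2/9 - 2/9*25 - 5/9) = -(2/9 - 50/9 - 5/9) = -1*(-53/9) = 53/9)
(-74*K(0, -7))*Z(8) = -74*0*(53/9) = 0*(53/9) = 0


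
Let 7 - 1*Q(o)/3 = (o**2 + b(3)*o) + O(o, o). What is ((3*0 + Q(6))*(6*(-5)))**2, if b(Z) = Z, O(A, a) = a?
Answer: 22752900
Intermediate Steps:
Q(o) = 21 - 12*o - 3*o**2 (Q(o) = 21 - 3*((o**2 + 3*o) + o) = 21 - 3*(o**2 + 4*o) = 21 + (-12*o - 3*o**2) = 21 - 12*o - 3*o**2)
((3*0 + Q(6))*(6*(-5)))**2 = ((3*0 + (21 - 12*6 - 3*6**2))*(6*(-5)))**2 = ((0 + (21 - 72 - 3*36))*(-30))**2 = ((0 + (21 - 72 - 108))*(-30))**2 = ((0 - 159)*(-30))**2 = (-159*(-30))**2 = 4770**2 = 22752900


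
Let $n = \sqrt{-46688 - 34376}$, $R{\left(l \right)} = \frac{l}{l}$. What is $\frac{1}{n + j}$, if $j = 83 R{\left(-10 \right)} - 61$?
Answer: $\frac{11}{40774} - \frac{i \sqrt{20266}}{40774} \approx 0.00026978 - 0.0034914 i$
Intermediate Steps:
$R{\left(l \right)} = 1$
$j = 22$ ($j = 83 \cdot 1 - 61 = 83 - 61 = 22$)
$n = 2 i \sqrt{20266}$ ($n = \sqrt{-81064} = 2 i \sqrt{20266} \approx 284.72 i$)
$\frac{1}{n + j} = \frac{1}{2 i \sqrt{20266} + 22} = \frac{1}{22 + 2 i \sqrt{20266}}$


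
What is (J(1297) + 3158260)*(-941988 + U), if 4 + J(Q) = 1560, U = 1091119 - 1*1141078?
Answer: -3134370001752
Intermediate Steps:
U = -49959 (U = 1091119 - 1141078 = -49959)
J(Q) = 1556 (J(Q) = -4 + 1560 = 1556)
(J(1297) + 3158260)*(-941988 + U) = (1556 + 3158260)*(-941988 - 49959) = 3159816*(-991947) = -3134370001752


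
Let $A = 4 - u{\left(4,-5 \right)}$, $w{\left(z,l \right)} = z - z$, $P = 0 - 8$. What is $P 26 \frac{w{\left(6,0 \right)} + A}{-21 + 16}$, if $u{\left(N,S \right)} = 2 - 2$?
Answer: $\frac{832}{5} \approx 166.4$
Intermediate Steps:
$u{\left(N,S \right)} = 0$
$P = -8$ ($P = 0 - 8 = -8$)
$w{\left(z,l \right)} = 0$
$A = 4$ ($A = 4 - 0 = 4 + 0 = 4$)
$P 26 \frac{w{\left(6,0 \right)} + A}{-21 + 16} = \left(-8\right) 26 \frac{0 + 4}{-21 + 16} = - 208 \frac{4}{-5} = - 208 \cdot 4 \left(- \frac{1}{5}\right) = \left(-208\right) \left(- \frac{4}{5}\right) = \frac{832}{5}$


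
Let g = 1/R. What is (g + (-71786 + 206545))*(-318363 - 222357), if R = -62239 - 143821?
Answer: -750747531376404/10303 ≈ -7.2867e+10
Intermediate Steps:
R = -206060
g = -1/206060 (g = 1/(-206060) = -1/206060 ≈ -4.8530e-6)
(g + (-71786 + 206545))*(-318363 - 222357) = (-1/206060 + (-71786 + 206545))*(-318363 - 222357) = (-1/206060 + 134759)*(-540720) = (27768439539/206060)*(-540720) = -750747531376404/10303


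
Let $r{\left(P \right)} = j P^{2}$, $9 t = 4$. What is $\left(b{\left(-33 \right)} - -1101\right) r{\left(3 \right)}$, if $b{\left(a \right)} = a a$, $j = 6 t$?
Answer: $52560$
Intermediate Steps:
$t = \frac{4}{9}$ ($t = \frac{1}{9} \cdot 4 = \frac{4}{9} \approx 0.44444$)
$j = \frac{8}{3}$ ($j = 6 \cdot \frac{4}{9} = \frac{8}{3} \approx 2.6667$)
$r{\left(P \right)} = \frac{8 P^{2}}{3}$
$b{\left(a \right)} = a^{2}$
$\left(b{\left(-33 \right)} - -1101\right) r{\left(3 \right)} = \left(\left(-33\right)^{2} - -1101\right) \frac{8 \cdot 3^{2}}{3} = \left(1089 + 1101\right) \frac{8}{3} \cdot 9 = 2190 \cdot 24 = 52560$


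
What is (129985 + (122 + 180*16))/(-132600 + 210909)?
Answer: 44329/26103 ≈ 1.6982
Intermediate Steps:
(129985 + (122 + 180*16))/(-132600 + 210909) = (129985 + (122 + 2880))/78309 = (129985 + 3002)*(1/78309) = 132987*(1/78309) = 44329/26103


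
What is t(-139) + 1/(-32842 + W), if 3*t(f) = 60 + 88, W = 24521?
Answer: 1231505/24963 ≈ 49.333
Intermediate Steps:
t(f) = 148/3 (t(f) = (60 + 88)/3 = (⅓)*148 = 148/3)
t(-139) + 1/(-32842 + W) = 148/3 + 1/(-32842 + 24521) = 148/3 + 1/(-8321) = 148/3 - 1/8321 = 1231505/24963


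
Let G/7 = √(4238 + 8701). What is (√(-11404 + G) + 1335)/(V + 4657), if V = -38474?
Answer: -1335/33817 - I*√(11404 - 7*√12939)/33817 ≈ -0.039477 - 0.0030456*I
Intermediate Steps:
G = 7*√12939 (G = 7*√(4238 + 8701) = 7*√12939 ≈ 796.25)
(√(-11404 + G) + 1335)/(V + 4657) = (√(-11404 + 7*√12939) + 1335)/(-38474 + 4657) = (1335 + √(-11404 + 7*√12939))/(-33817) = (1335 + √(-11404 + 7*√12939))*(-1/33817) = -1335/33817 - √(-11404 + 7*√12939)/33817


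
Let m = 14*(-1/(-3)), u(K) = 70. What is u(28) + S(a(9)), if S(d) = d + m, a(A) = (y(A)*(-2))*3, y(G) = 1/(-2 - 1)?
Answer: 230/3 ≈ 76.667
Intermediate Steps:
y(G) = -⅓ (y(G) = 1/(-3) = -⅓)
m = 14/3 (m = 14*(-1*(-⅓)) = 14*(⅓) = 14/3 ≈ 4.6667)
a(A) = 2 (a(A) = -⅓*(-2)*3 = (⅔)*3 = 2)
S(d) = 14/3 + d (S(d) = d + 14/3 = 14/3 + d)
u(28) + S(a(9)) = 70 + (14/3 + 2) = 70 + 20/3 = 230/3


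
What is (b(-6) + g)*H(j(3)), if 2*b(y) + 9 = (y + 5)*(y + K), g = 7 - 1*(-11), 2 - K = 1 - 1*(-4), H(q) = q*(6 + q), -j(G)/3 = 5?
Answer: 2430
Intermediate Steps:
j(G) = -15 (j(G) = -3*5 = -15)
K = -3 (K = 2 - (1 - 1*(-4)) = 2 - (1 + 4) = 2 - 1*5 = 2 - 5 = -3)
g = 18 (g = 7 + 11 = 18)
b(y) = -9/2 + (-3 + y)*(5 + y)/2 (b(y) = -9/2 + ((y + 5)*(y - 3))/2 = -9/2 + ((5 + y)*(-3 + y))/2 = -9/2 + ((-3 + y)*(5 + y))/2 = -9/2 + (-3 + y)*(5 + y)/2)
(b(-6) + g)*H(j(3)) = ((-12 - 6 + (1/2)*(-6)**2) + 18)*(-15*(6 - 15)) = ((-12 - 6 + (1/2)*36) + 18)*(-15*(-9)) = ((-12 - 6 + 18) + 18)*135 = (0 + 18)*135 = 18*135 = 2430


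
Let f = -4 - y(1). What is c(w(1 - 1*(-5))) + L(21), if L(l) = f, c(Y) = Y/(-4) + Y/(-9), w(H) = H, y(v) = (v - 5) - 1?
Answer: -7/6 ≈ -1.1667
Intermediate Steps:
y(v) = -6 + v (y(v) = (-5 + v) - 1 = -6 + v)
f = 1 (f = -4 - (-6 + 1) = -4 - 1*(-5) = -4 + 5 = 1)
c(Y) = -13*Y/36 (c(Y) = Y*(-¼) + Y*(-⅑) = -Y/4 - Y/9 = -13*Y/36)
L(l) = 1
c(w(1 - 1*(-5))) + L(21) = -13*(1 - 1*(-5))/36 + 1 = -13*(1 + 5)/36 + 1 = -13/36*6 + 1 = -13/6 + 1 = -7/6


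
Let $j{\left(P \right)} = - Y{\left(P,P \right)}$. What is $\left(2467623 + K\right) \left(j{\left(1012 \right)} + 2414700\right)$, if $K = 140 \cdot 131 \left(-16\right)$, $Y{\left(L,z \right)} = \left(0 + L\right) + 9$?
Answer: $5247779849257$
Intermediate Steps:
$Y{\left(L,z \right)} = 9 + L$ ($Y{\left(L,z \right)} = L + 9 = 9 + L$)
$j{\left(P \right)} = -9 - P$ ($j{\left(P \right)} = - (9 + P) = -9 - P$)
$K = -293440$ ($K = 18340 \left(-16\right) = -293440$)
$\left(2467623 + K\right) \left(j{\left(1012 \right)} + 2414700\right) = \left(2467623 - 293440\right) \left(\left(-9 - 1012\right) + 2414700\right) = 2174183 \left(\left(-9 - 1012\right) + 2414700\right) = 2174183 \left(-1021 + 2414700\right) = 2174183 \cdot 2413679 = 5247779849257$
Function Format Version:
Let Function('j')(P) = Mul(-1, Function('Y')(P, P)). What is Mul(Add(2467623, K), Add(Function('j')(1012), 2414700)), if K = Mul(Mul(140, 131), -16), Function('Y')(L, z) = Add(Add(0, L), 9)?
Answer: 5247779849257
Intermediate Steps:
Function('Y')(L, z) = Add(9, L) (Function('Y')(L, z) = Add(L, 9) = Add(9, L))
Function('j')(P) = Add(-9, Mul(-1, P)) (Function('j')(P) = Mul(-1, Add(9, P)) = Add(-9, Mul(-1, P)))
K = -293440 (K = Mul(18340, -16) = -293440)
Mul(Add(2467623, K), Add(Function('j')(1012), 2414700)) = Mul(Add(2467623, -293440), Add(Add(-9, Mul(-1, 1012)), 2414700)) = Mul(2174183, Add(Add(-9, -1012), 2414700)) = Mul(2174183, Add(-1021, 2414700)) = Mul(2174183, 2413679) = 5247779849257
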